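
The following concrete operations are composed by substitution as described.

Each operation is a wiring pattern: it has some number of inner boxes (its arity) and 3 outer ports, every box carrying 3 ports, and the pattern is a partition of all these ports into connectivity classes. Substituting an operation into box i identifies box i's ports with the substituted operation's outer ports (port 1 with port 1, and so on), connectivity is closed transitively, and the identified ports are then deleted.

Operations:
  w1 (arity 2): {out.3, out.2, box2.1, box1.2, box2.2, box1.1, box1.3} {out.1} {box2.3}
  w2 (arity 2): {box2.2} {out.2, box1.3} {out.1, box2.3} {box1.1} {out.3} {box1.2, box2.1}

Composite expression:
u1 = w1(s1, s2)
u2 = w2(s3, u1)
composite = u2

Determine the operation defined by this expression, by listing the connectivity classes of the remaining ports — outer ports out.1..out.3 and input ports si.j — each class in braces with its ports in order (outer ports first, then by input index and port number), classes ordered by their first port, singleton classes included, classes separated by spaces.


Substituting into w2 glues patterns; closure does the rest.
after w1, the pattern on (s1, s2) reads {out.1} {out.2, out.3, s1.1, s1.2, s1.3, s2.1, s2.2} {s2.3} (out.j = its outer ports)
after w2, the pattern on (s3, s1, s2) reads {out.1, s1.1, s1.2, s1.3, s2.1, s2.2} {out.2, s3.3} {out.3} {s2.3} {s3.1} {s3.2} (out.j = its outer ports)

{out.1, s1.1, s1.2, s1.3, s2.1, s2.2} {out.2, s3.3} {out.3} {s2.3} {s3.1} {s3.2}


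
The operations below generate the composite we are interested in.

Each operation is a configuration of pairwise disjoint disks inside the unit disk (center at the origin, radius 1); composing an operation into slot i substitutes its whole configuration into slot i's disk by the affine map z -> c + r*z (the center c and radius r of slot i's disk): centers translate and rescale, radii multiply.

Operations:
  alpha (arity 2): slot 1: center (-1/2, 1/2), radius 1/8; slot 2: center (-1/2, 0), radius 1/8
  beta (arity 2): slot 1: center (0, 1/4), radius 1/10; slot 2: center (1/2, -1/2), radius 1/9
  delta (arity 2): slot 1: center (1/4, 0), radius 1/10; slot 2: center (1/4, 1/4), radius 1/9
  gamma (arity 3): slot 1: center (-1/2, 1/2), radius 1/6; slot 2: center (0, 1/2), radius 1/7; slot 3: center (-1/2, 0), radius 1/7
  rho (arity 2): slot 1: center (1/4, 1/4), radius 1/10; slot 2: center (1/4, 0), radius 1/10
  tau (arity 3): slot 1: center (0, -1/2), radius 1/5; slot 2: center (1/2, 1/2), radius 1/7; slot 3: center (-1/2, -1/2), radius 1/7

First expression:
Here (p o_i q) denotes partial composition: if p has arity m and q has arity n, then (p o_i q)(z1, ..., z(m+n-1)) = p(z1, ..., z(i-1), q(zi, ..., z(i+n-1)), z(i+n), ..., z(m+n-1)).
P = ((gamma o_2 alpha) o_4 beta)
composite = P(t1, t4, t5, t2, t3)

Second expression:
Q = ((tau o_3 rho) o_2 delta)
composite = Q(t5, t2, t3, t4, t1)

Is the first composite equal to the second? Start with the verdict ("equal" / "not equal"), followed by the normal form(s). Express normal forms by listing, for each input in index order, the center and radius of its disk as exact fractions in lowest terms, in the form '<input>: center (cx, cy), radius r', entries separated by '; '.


not equal — first t1: center (-1/2, 1/2), radius 1/6; t2: center (-1/2, 1/28), radius 1/70; t3: center (-3/7, -1/14), radius 1/63; t4: center (-1/14, 4/7), radius 1/56; t5: center (-1/14, 1/2), radius 1/56, second t1: center (-13/28, -1/2), radius 1/70; t2: center (15/28, 1/2), radius 1/70; t3: center (15/28, 15/28), radius 1/63; t4: center (-13/28, -13/28), radius 1/70; t5: center (0, -1/2), radius 1/5

In normal form, the first expression is t1: center (-1/2, 1/2), radius 1/6; t2: center (-1/2, 1/28), radius 1/70; t3: center (-3/7, -1/14), radius 1/63; t4: center (-1/14, 4/7), radius 1/56; t5: center (-1/14, 1/2), radius 1/56
In normal form, the second expression is t1: center (-13/28, -1/2), radius 1/70; t2: center (15/28, 1/2), radius 1/70; t3: center (15/28, 15/28), radius 1/63; t4: center (-13/28, -13/28), radius 1/70; t5: center (0, -1/2), radius 1/5
The normal forms differ: not equal.


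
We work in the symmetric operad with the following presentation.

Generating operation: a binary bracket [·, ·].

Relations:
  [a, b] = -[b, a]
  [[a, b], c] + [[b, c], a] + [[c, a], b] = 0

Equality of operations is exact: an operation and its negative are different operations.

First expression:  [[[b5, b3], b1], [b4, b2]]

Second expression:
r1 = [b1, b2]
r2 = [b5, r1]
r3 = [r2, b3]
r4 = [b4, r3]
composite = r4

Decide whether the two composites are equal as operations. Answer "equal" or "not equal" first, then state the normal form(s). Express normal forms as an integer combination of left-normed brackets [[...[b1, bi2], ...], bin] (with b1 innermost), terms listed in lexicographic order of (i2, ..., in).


not equal; the first gives -[[[[b1, b3], b5], b2], b4] + [[[[b1, b3], b5], b4], b2] + [[[[b1, b5], b3], b2], b4] - [[[[b1, b5], b3], b4], b2] and the second [[[[b1, b2], b5], b3], b4]

The first expression, normalized: -[[[[b1, b3], b5], b2], b4] + [[[[b1, b3], b5], b4], b2] + [[[[b1, b5], b3], b2], b4] - [[[[b1, b5], b3], b4], b2]
The second expression, normalized: [[[[b1, b2], b5], b3], b4]
The normal forms differ: not equal.


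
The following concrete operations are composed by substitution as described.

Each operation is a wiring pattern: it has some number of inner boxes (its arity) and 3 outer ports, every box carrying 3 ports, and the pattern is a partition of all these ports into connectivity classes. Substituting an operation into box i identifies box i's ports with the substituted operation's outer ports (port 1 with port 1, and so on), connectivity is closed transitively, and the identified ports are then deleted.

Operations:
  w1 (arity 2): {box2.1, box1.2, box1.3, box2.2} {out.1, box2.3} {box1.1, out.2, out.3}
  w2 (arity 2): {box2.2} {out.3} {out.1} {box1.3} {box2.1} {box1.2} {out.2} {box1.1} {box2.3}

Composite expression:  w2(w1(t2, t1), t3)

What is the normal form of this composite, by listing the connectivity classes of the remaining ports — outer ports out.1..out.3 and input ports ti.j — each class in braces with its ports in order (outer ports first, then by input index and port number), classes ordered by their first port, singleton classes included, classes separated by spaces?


{out.1} {out.2} {out.3} {t1.1, t1.2, t2.2, t2.3} {t1.3} {t2.1} {t3.1} {t3.2} {t3.3}

Connectivity passes through glued w2-boundaries; trace each wire chain.
after w1, the pattern on (t2, t1) reads {out.1, t1.3} {out.2, out.3, t2.1} {t1.1, t1.2, t2.2, t2.3} (out.j = its outer ports)
after w2, the pattern on (t2, t1, t3) reads {out.1} {out.2} {out.3} {t1.1, t1.2, t2.2, t2.3} {t1.3} {t2.1} {t3.1} {t3.2} {t3.3} (out.j = its outer ports)


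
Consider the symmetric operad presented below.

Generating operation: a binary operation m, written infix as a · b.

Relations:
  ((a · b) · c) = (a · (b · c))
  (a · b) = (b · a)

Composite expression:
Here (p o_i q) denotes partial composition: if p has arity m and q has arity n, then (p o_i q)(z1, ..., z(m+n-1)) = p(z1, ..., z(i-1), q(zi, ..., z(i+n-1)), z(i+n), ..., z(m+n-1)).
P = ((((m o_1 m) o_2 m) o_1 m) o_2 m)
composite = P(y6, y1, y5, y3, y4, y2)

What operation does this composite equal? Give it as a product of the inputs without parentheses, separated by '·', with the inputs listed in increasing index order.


y1 · y2 · y3 · y4 · y5 · y6

Shape and order are irrelevant to m; the y-input set decides.
(y1 · y5) spells out as y1 · y5
(y6 · (y1 · y5)) spells out as y6 · y1 · y5
(y3 · y4) spells out as y3 · y4
((y6 · (y1 · y5)) · (y3 · y4)) spells out as y6 · y1 · y5 · y3 · y4
(((y6 · (y1 · y5)) · (y3 · y4)) · y2) spells out as y6 · y1 · y5 · y3 · y4 · y2
sorting the factors by input index: y1 · y2 · y3 · y4 · y5 · y6


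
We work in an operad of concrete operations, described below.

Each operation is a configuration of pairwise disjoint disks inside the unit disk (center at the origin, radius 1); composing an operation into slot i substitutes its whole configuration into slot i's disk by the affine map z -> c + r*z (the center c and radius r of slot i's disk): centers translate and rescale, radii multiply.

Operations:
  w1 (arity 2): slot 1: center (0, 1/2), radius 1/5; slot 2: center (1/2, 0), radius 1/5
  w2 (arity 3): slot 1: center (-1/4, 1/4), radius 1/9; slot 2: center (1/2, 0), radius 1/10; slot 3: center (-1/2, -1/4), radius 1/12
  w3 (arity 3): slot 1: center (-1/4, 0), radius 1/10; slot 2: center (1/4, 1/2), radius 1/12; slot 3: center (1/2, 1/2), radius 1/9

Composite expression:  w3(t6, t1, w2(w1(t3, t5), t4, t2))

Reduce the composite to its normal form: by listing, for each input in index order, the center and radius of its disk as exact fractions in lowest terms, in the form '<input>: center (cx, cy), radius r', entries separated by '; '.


Only the slot chain above each t matters under w3; compose those maps.
for t6, the 1-step affine chain lands on center (-1/4, 0), radius 1/10
for t1, the 1-step affine chain lands on center (1/4, 1/2), radius 1/12
for t3, the 3-step affine chain lands on center (17/36, 173/324), radius 1/405
for t5, the 3-step affine chain lands on center (155/324, 19/36), radius 1/405
for t4, the 2-step affine chain lands on center (5/9, 1/2), radius 1/90
for t2, the 2-step affine chain lands on center (4/9, 17/36), radius 1/108

t1: center (1/4, 1/2), radius 1/12; t2: center (4/9, 17/36), radius 1/108; t3: center (17/36, 173/324), radius 1/405; t4: center (5/9, 1/2), radius 1/90; t5: center (155/324, 19/36), radius 1/405; t6: center (-1/4, 0), radius 1/10


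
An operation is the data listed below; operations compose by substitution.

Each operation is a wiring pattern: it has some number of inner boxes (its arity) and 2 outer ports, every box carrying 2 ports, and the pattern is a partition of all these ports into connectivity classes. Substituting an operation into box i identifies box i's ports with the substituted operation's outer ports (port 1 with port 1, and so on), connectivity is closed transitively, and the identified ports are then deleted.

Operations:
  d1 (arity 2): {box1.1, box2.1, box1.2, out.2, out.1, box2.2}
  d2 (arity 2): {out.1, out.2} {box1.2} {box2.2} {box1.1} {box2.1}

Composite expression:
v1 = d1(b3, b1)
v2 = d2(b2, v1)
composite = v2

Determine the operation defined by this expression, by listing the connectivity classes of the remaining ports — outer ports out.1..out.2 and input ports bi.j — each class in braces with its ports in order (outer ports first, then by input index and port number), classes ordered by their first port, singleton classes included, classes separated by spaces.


{out.1, out.2} {b1.1, b1.2, b3.1, b3.2} {b2.1} {b2.2}

Two ports join when wires chain via d2-identified ports.
d1 over (b3, b1) gives {out.1, out.2, b1.1, b1.2, b3.1, b3.2}, out.j being that stage's outer ports
d2 over (b2, b3, b1) gives {out.1, out.2} {b1.1, b1.2, b3.1, b3.2} {b2.1} {b2.2}, out.j being that stage's outer ports


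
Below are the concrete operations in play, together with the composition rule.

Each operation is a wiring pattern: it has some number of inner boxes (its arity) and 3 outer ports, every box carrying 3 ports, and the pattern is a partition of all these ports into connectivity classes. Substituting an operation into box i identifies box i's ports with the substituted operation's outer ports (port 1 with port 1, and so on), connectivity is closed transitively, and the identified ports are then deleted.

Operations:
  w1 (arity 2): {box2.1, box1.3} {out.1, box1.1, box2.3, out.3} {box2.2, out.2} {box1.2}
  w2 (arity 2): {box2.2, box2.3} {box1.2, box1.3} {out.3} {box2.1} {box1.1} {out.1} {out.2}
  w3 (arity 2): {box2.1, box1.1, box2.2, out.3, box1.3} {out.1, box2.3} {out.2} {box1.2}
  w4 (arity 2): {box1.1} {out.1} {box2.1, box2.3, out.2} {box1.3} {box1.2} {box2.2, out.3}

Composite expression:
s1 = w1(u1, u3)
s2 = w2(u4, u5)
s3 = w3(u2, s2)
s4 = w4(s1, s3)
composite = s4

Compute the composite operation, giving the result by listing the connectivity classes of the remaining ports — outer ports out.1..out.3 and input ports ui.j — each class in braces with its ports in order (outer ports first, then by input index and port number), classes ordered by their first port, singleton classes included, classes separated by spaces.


After gluing at w4, chains via deleted ports link the u-ports.
composing w1 on (u1, u3), with out.j its own outer ports: {out.1, out.3, u1.1, u3.3} {out.2, u3.2} {u1.2} {u1.3, u3.1}
composing w2 on (u4, u5), with out.j its own outer ports: {out.1} {out.2} {out.3} {u4.1} {u4.2, u4.3} {u5.1} {u5.2, u5.3}
composing w3 on (u2, u4, u5), with out.j its own outer ports: {out.1} {out.2} {out.3, u2.1, u2.3} {u2.2} {u4.1} {u4.2, u4.3} {u5.1} {u5.2, u5.3}
composing w4 on (u1, u3, u2, u4, u5), with out.j its own outer ports: {out.1} {out.2, u2.1, u2.3} {out.3} {u1.1, u3.3} {u1.2} {u1.3, u3.1} {u2.2} {u3.2} {u4.1} {u4.2, u4.3} {u5.1} {u5.2, u5.3}

{out.1} {out.2, u2.1, u2.3} {out.3} {u1.1, u3.3} {u1.2} {u1.3, u3.1} {u2.2} {u3.2} {u4.1} {u4.2, u4.3} {u5.1} {u5.2, u5.3}


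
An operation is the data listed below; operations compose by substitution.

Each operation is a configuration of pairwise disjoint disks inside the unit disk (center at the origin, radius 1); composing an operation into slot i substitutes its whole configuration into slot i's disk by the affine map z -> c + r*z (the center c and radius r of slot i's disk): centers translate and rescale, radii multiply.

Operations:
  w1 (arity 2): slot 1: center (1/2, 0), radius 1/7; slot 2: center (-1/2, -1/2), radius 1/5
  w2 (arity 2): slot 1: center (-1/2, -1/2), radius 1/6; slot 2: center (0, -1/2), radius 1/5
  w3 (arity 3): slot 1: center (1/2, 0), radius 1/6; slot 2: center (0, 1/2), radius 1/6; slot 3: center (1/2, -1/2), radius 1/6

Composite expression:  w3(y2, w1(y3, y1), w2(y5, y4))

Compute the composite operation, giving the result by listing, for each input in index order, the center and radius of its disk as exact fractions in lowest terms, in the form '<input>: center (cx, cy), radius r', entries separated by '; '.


y1: center (-1/12, 5/12), radius 1/30; y2: center (1/2, 0), radius 1/6; y3: center (1/12, 1/2), radius 1/42; y4: center (1/2, -7/12), radius 1/30; y5: center (5/12, -7/12), radius 1/36

Follow each y-input down from w3: c' goes to c + r*c', radius to r*r'.
tracing y2 down its 1-map path: center (1/2, 0), radius 1/6
tracing y3 down its 2-map path: center (1/12, 1/2), radius 1/42
tracing y1 down its 2-map path: center (-1/12, 5/12), radius 1/30
tracing y5 down its 2-map path: center (5/12, -7/12), radius 1/36
tracing y4 down its 2-map path: center (1/2, -7/12), radius 1/30


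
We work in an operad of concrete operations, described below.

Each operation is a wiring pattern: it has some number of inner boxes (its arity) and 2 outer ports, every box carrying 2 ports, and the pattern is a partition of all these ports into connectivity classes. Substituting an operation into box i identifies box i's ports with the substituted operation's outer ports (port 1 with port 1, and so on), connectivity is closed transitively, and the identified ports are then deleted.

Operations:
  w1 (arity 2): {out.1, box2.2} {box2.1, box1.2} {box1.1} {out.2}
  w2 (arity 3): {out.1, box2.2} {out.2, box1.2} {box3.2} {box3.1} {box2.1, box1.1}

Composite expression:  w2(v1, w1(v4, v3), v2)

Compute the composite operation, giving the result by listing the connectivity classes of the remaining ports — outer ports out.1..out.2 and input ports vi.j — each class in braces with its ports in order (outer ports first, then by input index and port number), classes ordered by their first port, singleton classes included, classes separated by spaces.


{out.1} {out.2, v1.2} {v1.1, v3.2} {v2.1} {v2.2} {v3.1, v4.2} {v4.1}

Two ports join when wires chain via w2-identified ports.
stage w1: inputs (v4, v3), connectivity {out.1, v3.2} {out.2} {v3.1, v4.2} {v4.1}, out.j its boundary
stage w2: inputs (v1, v4, v3, v2), connectivity {out.1} {out.2, v1.2} {v1.1, v3.2} {v2.1} {v2.2} {v3.1, v4.2} {v4.1}, out.j its boundary


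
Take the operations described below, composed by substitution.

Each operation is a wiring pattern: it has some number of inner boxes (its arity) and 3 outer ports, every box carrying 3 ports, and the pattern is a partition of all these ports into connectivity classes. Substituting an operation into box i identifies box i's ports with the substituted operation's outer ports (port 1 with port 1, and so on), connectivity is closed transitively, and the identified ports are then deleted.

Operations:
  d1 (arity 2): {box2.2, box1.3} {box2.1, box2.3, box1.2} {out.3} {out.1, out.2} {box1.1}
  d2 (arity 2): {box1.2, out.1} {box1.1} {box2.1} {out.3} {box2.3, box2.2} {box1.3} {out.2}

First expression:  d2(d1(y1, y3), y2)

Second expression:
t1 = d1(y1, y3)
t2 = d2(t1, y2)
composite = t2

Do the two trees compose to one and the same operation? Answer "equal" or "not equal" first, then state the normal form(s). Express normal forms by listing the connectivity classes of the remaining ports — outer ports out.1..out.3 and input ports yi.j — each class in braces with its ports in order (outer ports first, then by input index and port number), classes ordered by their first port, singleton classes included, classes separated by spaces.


equal; both compose to {out.1} {out.2} {out.3} {y1.1} {y1.2, y3.1, y3.3} {y1.3, y3.2} {y2.1} {y2.2, y2.3}


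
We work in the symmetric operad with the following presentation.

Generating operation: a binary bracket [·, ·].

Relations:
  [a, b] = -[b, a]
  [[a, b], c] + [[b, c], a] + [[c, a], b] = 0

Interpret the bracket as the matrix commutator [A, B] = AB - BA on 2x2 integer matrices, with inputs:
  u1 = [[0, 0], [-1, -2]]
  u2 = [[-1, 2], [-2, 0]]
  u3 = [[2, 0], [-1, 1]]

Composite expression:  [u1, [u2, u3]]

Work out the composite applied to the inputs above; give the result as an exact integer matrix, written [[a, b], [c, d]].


[u2, u3] = [[-2, -2], [-3, 2]]
[u1, [u2, u3]] = [[-2, -4], [10, 2]]

[[-2, -4], [10, 2]]


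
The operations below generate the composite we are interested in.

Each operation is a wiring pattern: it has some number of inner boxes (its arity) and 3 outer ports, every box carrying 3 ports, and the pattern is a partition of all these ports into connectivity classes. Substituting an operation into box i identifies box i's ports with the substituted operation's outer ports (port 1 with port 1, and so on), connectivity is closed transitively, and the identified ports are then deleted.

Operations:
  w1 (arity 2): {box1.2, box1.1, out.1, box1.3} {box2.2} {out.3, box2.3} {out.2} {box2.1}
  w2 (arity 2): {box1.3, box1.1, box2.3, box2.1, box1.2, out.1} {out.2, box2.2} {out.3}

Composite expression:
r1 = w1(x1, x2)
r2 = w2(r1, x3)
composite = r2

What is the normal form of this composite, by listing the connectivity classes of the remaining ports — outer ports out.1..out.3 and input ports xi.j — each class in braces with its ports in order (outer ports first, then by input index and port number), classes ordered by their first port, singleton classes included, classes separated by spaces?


Connectivity passes through glued w2-boundaries; trace each wire chain.
after w1, the pattern on (x1, x2) reads {out.1, x1.1, x1.2, x1.3} {out.2} {out.3, x2.3} {x2.1} {x2.2} (out.j = its outer ports)
after w2, the pattern on (x1, x2, x3) reads {out.1, x1.1, x1.2, x1.3, x2.3, x3.1, x3.3} {out.2, x3.2} {out.3} {x2.1} {x2.2} (out.j = its outer ports)

{out.1, x1.1, x1.2, x1.3, x2.3, x3.1, x3.3} {out.2, x3.2} {out.3} {x2.1} {x2.2}


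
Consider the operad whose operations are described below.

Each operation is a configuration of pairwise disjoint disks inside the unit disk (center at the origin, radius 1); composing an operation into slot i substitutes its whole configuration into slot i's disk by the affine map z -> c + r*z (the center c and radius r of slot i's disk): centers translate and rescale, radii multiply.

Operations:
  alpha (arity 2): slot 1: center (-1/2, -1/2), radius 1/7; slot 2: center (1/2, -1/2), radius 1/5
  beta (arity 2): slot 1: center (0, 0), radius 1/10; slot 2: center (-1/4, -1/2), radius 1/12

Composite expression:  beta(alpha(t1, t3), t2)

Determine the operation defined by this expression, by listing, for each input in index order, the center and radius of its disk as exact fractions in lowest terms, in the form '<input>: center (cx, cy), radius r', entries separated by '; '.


Each t-disk chains the slot maps above it in beta; radii multiply.
input t1: composing its 2 substitution steps yields center (-1/20, -1/20), radius 1/70
input t3: composing its 2 substitution steps yields center (1/20, -1/20), radius 1/50
input t2: composing its 1 substitution step yields center (-1/4, -1/2), radius 1/12

t1: center (-1/20, -1/20), radius 1/70; t2: center (-1/4, -1/2), radius 1/12; t3: center (1/20, -1/20), radius 1/50


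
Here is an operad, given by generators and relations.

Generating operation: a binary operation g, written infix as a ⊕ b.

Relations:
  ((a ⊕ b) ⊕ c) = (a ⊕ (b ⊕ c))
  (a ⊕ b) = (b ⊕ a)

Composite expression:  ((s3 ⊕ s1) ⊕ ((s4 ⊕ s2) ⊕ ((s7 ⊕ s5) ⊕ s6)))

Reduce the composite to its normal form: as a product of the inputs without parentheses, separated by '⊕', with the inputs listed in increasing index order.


s1 ⊕ s2 ⊕ s3 ⊕ s4 ⊕ s5 ⊕ s6 ⊕ s7

Both nesting and order wash out for g; what remains is which s's occur.
(s3 ⊕ s1) unparenthesizes to s3 ⊕ s1
(s4 ⊕ s2) unparenthesizes to s4 ⊕ s2
(s7 ⊕ s5) unparenthesizes to s7 ⊕ s5
((s7 ⊕ s5) ⊕ s6) unparenthesizes to s7 ⊕ s5 ⊕ s6
((s4 ⊕ s2) ⊕ ((s7 ⊕ s5) ⊕ s6)) unparenthesizes to s4 ⊕ s2 ⊕ s7 ⊕ s5 ⊕ s6
((s3 ⊕ s1) ⊕ ((s4 ⊕ s2) ⊕ ((s7 ⊕ s5) ⊕ s6))) unparenthesizes to s3 ⊕ s1 ⊕ s4 ⊕ s2 ⊕ s7 ⊕ s5 ⊕ s6
the factors in increasing index order: s1 ⊕ s2 ⊕ s3 ⊕ s4 ⊕ s5 ⊕ s6 ⊕ s7


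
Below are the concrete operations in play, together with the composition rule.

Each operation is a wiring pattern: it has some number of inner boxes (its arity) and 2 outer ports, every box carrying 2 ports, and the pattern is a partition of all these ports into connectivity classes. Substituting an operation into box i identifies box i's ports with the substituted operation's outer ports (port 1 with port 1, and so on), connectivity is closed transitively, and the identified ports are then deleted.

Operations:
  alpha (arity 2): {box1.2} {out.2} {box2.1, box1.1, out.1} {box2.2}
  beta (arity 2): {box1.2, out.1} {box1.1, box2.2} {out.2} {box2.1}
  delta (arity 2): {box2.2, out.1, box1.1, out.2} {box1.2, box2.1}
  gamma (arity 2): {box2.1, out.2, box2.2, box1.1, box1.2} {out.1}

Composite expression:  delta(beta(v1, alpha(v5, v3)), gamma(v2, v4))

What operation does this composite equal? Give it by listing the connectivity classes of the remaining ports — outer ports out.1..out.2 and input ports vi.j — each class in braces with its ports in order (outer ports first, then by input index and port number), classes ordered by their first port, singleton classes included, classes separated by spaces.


Reachability decides: close wires over delta-identified ports.
the subtree at alpha composes to {out.1, v3.1, v5.1} {out.2} {v3.2} {v5.2} on (v5, v3); out.j = own outer ports
the subtree at beta composes to {out.1, v1.2} {out.2} {v1.1} {v3.1, v5.1} {v3.2} {v5.2} on (v1, v5, v3); out.j = own outer ports
the subtree at gamma composes to {out.1} {out.2, v2.1, v2.2, v4.1, v4.2} on (v2, v4); out.j = own outer ports
the subtree at delta composes to {out.1, out.2, v1.2, v2.1, v2.2, v4.1, v4.2} {v1.1} {v3.1, v5.1} {v3.2} {v5.2} on (v1, v5, v3, v2, v4); out.j = own outer ports

{out.1, out.2, v1.2, v2.1, v2.2, v4.1, v4.2} {v1.1} {v3.1, v5.1} {v3.2} {v5.2}


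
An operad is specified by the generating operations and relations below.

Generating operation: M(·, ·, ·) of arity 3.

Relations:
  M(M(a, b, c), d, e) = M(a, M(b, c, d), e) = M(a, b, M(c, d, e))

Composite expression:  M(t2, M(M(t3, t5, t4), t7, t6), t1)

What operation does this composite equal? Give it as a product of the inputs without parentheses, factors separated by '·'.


Associativity of M dissolves the nesting; only the t-input order survives.
M(t3, t5, t4) reduces to t3 · t5 · t4
M(M(t3, t5, t4), t7, t6) reduces to t3 · t5 · t4 · t7 · t6
M(t2, M(M(t3, t5, t4), t7, t6), t1) reduces to t2 · t3 · t5 · t4 · t7 · t6 · t1

t2 · t3 · t5 · t4 · t7 · t6 · t1


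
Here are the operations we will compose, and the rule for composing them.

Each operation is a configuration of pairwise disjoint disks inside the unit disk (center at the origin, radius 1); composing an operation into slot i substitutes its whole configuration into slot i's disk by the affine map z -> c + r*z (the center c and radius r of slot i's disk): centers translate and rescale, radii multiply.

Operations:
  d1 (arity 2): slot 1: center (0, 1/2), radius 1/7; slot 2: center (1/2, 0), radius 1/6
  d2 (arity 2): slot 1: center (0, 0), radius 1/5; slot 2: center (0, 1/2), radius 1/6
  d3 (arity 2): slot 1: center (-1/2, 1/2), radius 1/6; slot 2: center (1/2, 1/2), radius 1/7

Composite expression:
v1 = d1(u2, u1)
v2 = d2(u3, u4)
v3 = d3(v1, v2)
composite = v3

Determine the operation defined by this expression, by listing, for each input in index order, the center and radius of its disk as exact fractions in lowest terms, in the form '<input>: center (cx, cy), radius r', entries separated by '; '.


u1: center (-5/12, 1/2), radius 1/36; u2: center (-1/2, 7/12), radius 1/42; u3: center (1/2, 1/2), radius 1/35; u4: center (1/2, 4/7), radius 1/42

Follow each u-input down from d3: c' goes to c + r*c', radius to r*r'.
tracing u2 down its 2-map path: center (-1/2, 7/12), radius 1/42
tracing u1 down its 2-map path: center (-5/12, 1/2), radius 1/36
tracing u3 down its 2-map path: center (1/2, 1/2), radius 1/35
tracing u4 down its 2-map path: center (1/2, 4/7), radius 1/42


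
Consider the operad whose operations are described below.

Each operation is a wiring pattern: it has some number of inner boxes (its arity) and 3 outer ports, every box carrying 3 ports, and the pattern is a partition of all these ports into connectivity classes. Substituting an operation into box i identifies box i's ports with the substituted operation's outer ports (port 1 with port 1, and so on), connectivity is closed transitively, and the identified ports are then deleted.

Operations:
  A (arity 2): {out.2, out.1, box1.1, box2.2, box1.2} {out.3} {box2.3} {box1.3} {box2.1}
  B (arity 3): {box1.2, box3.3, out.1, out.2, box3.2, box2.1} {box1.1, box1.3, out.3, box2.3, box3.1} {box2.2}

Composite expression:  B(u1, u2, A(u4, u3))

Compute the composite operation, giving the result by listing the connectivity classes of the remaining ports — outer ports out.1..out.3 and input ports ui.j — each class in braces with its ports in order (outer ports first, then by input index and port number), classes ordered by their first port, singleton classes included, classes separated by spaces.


{out.1, out.2, out.3, u1.1, u1.2, u1.3, u2.1, u2.3, u3.2, u4.1, u4.2} {u2.2} {u3.1} {u3.3} {u4.3}

Two ports join when wires chain via B-identified ports.
the subtree at A composes to {out.1, out.2, u3.2, u4.1, u4.2} {out.3} {u3.1} {u3.3} {u4.3} on (u4, u3); out.j = own outer ports
the subtree at B composes to {out.1, out.2, out.3, u1.1, u1.2, u1.3, u2.1, u2.3, u3.2, u4.1, u4.2} {u2.2} {u3.1} {u3.3} {u4.3} on (u1, u2, u4, u3); out.j = own outer ports


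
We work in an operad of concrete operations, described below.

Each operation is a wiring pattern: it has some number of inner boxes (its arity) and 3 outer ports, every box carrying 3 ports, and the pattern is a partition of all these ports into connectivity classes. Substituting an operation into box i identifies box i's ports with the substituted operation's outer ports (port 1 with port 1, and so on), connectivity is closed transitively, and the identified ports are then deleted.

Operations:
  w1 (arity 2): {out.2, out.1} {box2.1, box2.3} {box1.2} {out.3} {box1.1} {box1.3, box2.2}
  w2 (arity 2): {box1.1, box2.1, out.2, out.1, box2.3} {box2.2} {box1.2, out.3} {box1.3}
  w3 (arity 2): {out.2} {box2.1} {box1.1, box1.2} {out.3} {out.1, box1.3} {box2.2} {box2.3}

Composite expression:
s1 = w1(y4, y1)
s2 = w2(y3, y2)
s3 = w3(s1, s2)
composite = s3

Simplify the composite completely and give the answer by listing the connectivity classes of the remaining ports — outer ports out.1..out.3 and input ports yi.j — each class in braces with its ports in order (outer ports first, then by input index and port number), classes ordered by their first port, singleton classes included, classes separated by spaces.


Connectivity passes through glued w3-boundaries; trace each wire chain.
stage w1: inputs (y4, y1), connectivity {out.1, out.2} {out.3} {y1.1, y1.3} {y1.2, y4.3} {y4.1} {y4.2}, out.j its boundary
stage w2: inputs (y3, y2), connectivity {out.1, out.2, y2.1, y2.3, y3.1} {out.3, y3.2} {y2.2} {y3.3}, out.j its boundary
stage w3: inputs (y4, y1, y3, y2), connectivity {out.1} {out.2} {out.3} {y1.1, y1.3} {y1.2, y4.3} {y2.1, y2.3, y3.1} {y2.2} {y3.2} {y3.3} {y4.1} {y4.2}, out.j its boundary

{out.1} {out.2} {out.3} {y1.1, y1.3} {y1.2, y4.3} {y2.1, y2.3, y3.1} {y2.2} {y3.2} {y3.3} {y4.1} {y4.2}


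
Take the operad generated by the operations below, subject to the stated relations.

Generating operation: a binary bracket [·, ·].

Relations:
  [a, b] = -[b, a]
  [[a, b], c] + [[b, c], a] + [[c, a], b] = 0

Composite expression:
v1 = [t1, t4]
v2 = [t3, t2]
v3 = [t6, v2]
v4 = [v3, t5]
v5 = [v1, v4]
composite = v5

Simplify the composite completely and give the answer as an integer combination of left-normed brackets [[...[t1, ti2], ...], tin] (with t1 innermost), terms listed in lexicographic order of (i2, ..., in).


[[[[[t1, t4], t2], t3], t6], t5] - [[[[[t1, t4], t3], t2], t6], t5] - [[[[[t1, t4], t5], t2], t3], t6] + [[[[[t1, t4], t5], t3], t2], t6] + [[[[[t1, t4], t5], t6], t2], t3] - [[[[[t1, t4], t5], t6], t3], t2] - [[[[[t1, t4], t6], t2], t3], t5] + [[[[[t1, t4], t6], t3], t2], t5]

In the tensor algebra, words opening t1 carry the t1-anchored form.
Composite bracket: [[t1, t4], [[t6, [t3, t2]], t5]]
Under [a, b] = ab - ba we get 32 signed associative words (2^5 = 32).
Keep just the words that open with t1:
  sign of t1t4t2t3t6t5 is +1, so it contributes +[[[[[t1, t4], t2], t3], t6], t5]
  sign of t1t4t3t2t6t5 is -1, so it contributes -[[[[[t1, t4], t3], t2], t6], t5]
  sign of t1t4t5t2t3t6 is -1, so it contributes -[[[[[t1, t4], t5], t2], t3], t6]
  sign of t1t4t5t3t2t6 is +1, so it contributes +[[[[[t1, t4], t5], t3], t2], t6]
  sign of t1t4t5t6t2t3 is +1, so it contributes +[[[[[t1, t4], t5], t6], t2], t3]
  sign of t1t4t5t6t3t2 is -1, so it contributes -[[[[[t1, t4], t5], t6], t3], t2]
  sign of t1t4t6t2t3t5 is -1, so it contributes -[[[[[t1, t4], t6], t2], t3], t5]
  sign of t1t4t6t3t2t5 is +1, so it contributes +[[[[[t1, t4], t6], t3], t2], t5]


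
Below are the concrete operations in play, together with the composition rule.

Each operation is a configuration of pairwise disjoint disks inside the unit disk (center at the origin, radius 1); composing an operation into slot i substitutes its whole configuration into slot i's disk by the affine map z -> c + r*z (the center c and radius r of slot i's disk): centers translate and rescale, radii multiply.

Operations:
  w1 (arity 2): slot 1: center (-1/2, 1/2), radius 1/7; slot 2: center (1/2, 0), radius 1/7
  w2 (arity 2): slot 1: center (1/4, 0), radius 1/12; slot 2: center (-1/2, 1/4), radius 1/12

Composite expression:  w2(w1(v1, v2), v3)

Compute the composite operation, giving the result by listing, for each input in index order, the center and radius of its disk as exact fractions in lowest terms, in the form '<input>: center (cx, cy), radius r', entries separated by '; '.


v1: center (5/24, 1/24), radius 1/84; v2: center (7/24, 0), radius 1/84; v3: center (-1/2, 1/4), radius 1/12

Below w2, radii multiply path by path; the v-disk centers shift.
tracing v1 down its 2-map path: center (5/24, 1/24), radius 1/84
tracing v2 down its 2-map path: center (7/24, 0), radius 1/84
tracing v3 down its 1-map path: center (-1/2, 1/4), radius 1/12


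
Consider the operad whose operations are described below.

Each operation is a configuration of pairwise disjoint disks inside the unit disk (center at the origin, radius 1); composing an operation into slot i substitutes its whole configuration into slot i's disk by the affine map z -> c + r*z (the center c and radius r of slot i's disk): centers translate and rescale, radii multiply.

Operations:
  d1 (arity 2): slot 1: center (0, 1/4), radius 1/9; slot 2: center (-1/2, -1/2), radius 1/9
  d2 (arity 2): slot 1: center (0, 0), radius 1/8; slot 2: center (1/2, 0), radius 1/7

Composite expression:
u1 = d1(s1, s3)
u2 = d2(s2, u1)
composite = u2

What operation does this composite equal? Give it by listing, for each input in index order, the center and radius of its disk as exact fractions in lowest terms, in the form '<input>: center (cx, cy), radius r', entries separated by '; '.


Affine substitution under d2: radii multiply and s-centers shift.
input s2: composing its 1 substitution step yields center (0, 0), radius 1/8
input s1: composing its 2 substitution steps yields center (1/2, 1/28), radius 1/63
input s3: composing its 2 substitution steps yields center (3/7, -1/14), radius 1/63

s1: center (1/2, 1/28), radius 1/63; s2: center (0, 0), radius 1/8; s3: center (3/7, -1/14), radius 1/63


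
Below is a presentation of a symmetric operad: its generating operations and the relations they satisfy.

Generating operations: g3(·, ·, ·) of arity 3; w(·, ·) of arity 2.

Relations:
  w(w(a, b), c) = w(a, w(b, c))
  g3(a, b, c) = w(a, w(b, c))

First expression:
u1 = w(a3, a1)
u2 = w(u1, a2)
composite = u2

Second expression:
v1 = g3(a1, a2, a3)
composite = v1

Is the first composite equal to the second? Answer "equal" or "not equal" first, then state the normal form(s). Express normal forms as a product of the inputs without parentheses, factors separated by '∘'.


not equal; first: a3 ∘ a1 ∘ a2; second: a1 ∘ a2 ∘ a3

Normal form of the first expression: a3 ∘ a1 ∘ a2
Normal form of the second expression: a1 ∘ a2 ∘ a3
The forms do not match — not equal.


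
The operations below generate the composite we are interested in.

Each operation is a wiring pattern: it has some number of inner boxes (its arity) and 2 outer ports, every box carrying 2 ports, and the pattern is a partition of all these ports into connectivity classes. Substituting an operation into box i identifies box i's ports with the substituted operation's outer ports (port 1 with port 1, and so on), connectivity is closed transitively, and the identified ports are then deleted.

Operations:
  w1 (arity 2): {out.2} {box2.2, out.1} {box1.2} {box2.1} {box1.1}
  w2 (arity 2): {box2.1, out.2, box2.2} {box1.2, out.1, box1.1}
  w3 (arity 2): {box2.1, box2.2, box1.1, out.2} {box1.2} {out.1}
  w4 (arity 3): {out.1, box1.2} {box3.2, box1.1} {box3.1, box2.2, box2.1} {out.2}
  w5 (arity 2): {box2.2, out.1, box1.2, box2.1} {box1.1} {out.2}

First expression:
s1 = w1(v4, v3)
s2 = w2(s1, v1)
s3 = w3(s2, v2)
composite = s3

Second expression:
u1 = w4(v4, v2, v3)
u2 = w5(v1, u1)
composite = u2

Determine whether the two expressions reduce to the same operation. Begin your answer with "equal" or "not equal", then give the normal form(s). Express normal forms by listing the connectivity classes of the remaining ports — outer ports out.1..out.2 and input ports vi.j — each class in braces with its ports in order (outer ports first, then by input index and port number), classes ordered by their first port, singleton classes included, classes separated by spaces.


not equal; the first gives {out.1} {out.2, v2.1, v2.2, v3.2} {v1.1, v1.2} {v3.1} {v4.1} {v4.2} and the second {out.1, v1.2, v4.2} {out.2} {v1.1} {v2.1, v2.2, v3.1} {v3.2, v4.1}


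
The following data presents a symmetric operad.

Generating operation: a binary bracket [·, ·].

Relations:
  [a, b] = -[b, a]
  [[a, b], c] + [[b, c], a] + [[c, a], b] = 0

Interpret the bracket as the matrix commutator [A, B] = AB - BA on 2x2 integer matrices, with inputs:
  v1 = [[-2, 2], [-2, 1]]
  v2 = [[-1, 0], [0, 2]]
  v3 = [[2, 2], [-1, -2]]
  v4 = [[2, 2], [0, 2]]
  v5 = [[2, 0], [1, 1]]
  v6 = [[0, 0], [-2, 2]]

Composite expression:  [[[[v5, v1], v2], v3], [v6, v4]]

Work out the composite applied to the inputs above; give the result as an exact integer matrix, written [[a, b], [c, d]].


[v5, v1] = [[-2, 2], [-1, 2]]
[[v5, v1], v2] = [[0, 6], [3, 0]]
[[[v5, v1], v2], v3] = [[-12, -24], [12, 12]]
[v6, v4] = [[4, -4], [0, -4]]
[[[[v5, v1], v2], v3], [v6, v4]] = [[48, 288], [96, -48]]

[[48, 288], [96, -48]]


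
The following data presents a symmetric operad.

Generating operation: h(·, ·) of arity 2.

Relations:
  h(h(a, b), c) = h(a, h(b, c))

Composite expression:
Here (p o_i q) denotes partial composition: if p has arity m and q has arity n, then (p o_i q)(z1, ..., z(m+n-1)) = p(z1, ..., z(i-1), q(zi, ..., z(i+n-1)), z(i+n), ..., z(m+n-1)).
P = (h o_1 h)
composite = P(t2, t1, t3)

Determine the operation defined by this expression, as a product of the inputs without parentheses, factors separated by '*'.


Associativity of h dissolves the nesting; only the t-input order survives.
h(t2, t1) spells out as t2 * t1
h(h(t2, t1), t3) spells out as t2 * t1 * t3

t2 * t1 * t3


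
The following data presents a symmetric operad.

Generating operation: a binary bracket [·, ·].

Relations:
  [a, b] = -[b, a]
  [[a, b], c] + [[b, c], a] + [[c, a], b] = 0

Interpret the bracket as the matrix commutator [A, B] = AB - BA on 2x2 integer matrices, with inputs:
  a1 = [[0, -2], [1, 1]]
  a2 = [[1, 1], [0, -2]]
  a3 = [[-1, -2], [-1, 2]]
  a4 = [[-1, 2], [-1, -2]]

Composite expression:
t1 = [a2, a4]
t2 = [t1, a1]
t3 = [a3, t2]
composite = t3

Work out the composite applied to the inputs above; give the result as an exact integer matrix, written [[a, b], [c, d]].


[[11, 17], [-25, -11]]

[a2, a4] = [[-1, 5], [3, 1]]
[[a2, a4], a1] = [[11, 9], [-1, -11]]
[a3, [[a2, a4], a1]] = [[11, 17], [-25, -11]]


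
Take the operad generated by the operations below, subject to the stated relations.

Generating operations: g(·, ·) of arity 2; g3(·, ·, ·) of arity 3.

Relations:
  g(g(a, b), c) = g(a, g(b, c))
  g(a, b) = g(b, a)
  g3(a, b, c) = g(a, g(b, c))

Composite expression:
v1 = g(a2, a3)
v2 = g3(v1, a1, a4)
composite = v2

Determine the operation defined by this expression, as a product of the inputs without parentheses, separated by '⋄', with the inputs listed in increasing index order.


a1 ⋄ a2 ⋄ a3 ⋄ a4

Key point: g3 commutes, so take the a-inputs in any fixed order.
g(a2, a3) collapses to a2 ⋄ a3
g3(g(a2, a3), a1, a4) collapses to a2 ⋄ a3 ⋄ a1 ⋄ a4
rearranged into index order: a1 ⋄ a2 ⋄ a3 ⋄ a4


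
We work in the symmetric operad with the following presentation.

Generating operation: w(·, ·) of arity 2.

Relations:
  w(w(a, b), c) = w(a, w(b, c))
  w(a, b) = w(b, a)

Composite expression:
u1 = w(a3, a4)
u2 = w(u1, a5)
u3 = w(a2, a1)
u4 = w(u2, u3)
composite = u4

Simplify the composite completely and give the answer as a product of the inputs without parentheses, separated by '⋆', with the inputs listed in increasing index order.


a1 ⋆ a2 ⋆ a3 ⋆ a4 ⋆ a5

Key point: w commutes, so take the a-inputs in any fixed order.
w(a3, a4) flattens to a3 ⋆ a4
w(w(a3, a4), a5) flattens to a3 ⋆ a4 ⋆ a5
w(a2, a1) flattens to a2 ⋆ a1
w(w(w(a3, a4), a5), w(a2, a1)) flattens to a3 ⋆ a4 ⋆ a5 ⋆ a2 ⋆ a1
sorting the factors by input index: a1 ⋆ a2 ⋆ a3 ⋆ a4 ⋆ a5


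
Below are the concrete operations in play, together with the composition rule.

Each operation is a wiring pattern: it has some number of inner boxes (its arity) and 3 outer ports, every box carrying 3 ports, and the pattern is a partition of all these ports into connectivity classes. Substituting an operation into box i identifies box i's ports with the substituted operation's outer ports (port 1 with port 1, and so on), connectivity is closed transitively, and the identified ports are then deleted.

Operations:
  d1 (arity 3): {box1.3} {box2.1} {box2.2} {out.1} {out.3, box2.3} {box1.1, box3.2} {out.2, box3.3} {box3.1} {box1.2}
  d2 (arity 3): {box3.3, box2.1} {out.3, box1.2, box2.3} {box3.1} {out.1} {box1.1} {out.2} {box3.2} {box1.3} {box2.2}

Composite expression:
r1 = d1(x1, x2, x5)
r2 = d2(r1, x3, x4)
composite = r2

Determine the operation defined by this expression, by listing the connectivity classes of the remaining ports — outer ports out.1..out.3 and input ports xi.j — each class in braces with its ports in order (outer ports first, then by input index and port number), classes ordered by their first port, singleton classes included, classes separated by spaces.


After gluing at d2, chains via deleted ports link the x-ports.
through d1, on inputs (x1, x2, x5): {out.1} {out.2, x5.3} {out.3, x2.3} {x1.1, x5.2} {x1.2} {x1.3} {x2.1} {x2.2} {x5.1} (out.j = stage outer ports)
through d2, on inputs (x1, x2, x5, x3, x4): {out.1} {out.2} {out.3, x3.3, x5.3} {x1.1, x5.2} {x1.2} {x1.3} {x2.1} {x2.2} {x2.3} {x3.1, x4.3} {x3.2} {x4.1} {x4.2} {x5.1} (out.j = stage outer ports)

{out.1} {out.2} {out.3, x3.3, x5.3} {x1.1, x5.2} {x1.2} {x1.3} {x2.1} {x2.2} {x2.3} {x3.1, x4.3} {x3.2} {x4.1} {x4.2} {x5.1}
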